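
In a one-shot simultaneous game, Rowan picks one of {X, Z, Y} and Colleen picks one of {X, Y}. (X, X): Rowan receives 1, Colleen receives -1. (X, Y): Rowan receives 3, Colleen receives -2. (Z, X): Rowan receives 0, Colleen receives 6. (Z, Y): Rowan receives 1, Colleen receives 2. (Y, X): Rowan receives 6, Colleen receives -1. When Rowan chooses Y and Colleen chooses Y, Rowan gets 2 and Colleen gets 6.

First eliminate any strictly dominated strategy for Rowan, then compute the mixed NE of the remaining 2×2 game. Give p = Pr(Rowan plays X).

p = 7/8

Rowan's strategy Z is strictly dominated by X: 1 > 0 and 3 > 1. Eliminate Z.
Colleen's indifference between X and Y determines Rowan's mixing probability p:
  Colleen's expected payoff from X: p·(-1) + (1−p)·(-1) = -1
  Colleen's expected payoff from Y: p·(-2) + (1−p)·6 = -8p + 6
  -1 = -8p + 6  ⇒  8p = 7  ⇒  p = 7/8.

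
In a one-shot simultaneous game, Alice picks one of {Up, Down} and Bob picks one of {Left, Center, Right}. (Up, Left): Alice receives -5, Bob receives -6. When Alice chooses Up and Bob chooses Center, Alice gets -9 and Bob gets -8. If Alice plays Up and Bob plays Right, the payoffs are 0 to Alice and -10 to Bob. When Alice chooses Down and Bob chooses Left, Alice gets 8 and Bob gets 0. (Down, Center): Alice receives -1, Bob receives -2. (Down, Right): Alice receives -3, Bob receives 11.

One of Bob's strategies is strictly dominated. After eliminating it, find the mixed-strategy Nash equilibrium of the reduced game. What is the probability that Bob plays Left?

q = 3/16

Bob's strategy Center is strictly dominated by Left: -6 > -8 and 0 > -2. Eliminate Center.
Bob's mix must leave Alice indifferent between Up and Down.
  Alice's payoff from Up: q·(-5) + (1−q)·0 = -5q
  Alice's payoff from Down: q·8 + (1−q)·(-3) = 11q - 3
  -5q = 11q - 3  ⇒  -16q = -3  ⇒  q = 3/16.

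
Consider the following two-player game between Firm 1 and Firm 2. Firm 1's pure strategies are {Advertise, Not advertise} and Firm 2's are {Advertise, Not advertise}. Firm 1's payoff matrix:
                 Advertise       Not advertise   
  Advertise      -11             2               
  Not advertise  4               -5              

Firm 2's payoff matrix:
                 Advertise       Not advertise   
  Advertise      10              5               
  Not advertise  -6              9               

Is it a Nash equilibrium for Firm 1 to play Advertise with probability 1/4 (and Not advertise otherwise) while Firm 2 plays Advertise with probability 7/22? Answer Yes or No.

No

Given Firm 1's mix p = 1/4, Firm 2's payoff from Advertise is -2 but from Not advertise is 8. Firm 2 strictly prefers Not advertise, so Firm 2 would not mix.
So the proposed profile is not a Nash equilibrium.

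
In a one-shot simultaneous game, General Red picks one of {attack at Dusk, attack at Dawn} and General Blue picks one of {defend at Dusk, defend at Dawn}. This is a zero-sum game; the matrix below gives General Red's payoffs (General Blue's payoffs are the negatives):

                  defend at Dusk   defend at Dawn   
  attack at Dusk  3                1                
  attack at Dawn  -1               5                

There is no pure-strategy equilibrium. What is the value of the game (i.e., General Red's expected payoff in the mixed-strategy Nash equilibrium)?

v = 2

General Red's indifference between attack at Dusk and attack at Dawn determines General Blue's mixing probability q:
  General Red's payoff to attack at Dusk: q·3 + (1−q)·1 = 2q + 1
  General Red's payoff to attack at Dawn: q·(-1) + (1−q)·5 = -6q + 5
  2q + 1 = -6q + 5  ⇒  8q = 4  ⇒  q = 1/2.
The value is General Red's expected payoff against this mix (using attack at Dusk): (1/2)·3 + (1/2)·1 = 2.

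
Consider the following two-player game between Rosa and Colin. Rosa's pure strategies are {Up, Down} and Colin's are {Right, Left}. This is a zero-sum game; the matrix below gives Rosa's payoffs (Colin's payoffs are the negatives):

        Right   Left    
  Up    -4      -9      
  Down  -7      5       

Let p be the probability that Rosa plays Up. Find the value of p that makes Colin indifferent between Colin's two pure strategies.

p = 12/17

Rosa's mix must leave Colin indifferent between Right and Left.
  Colin's payoff from Right: p·4 + (1−p)·7 = -3p + 7
  Colin's payoff from Left: p·9 + (1−p)·(-5) = 14p - 5
  -3p + 7 = 14p - 5  ⇒  -17p = -12  ⇒  p = 12/17.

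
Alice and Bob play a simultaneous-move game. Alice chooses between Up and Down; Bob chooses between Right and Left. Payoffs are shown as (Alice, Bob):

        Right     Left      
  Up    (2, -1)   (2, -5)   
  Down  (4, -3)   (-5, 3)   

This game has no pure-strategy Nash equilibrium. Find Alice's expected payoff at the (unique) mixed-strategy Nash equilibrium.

Bob's mix must leave Alice indifferent between Up and Down.
  Alice's payoff from Up: q·2 + (1−q)·2 = 2
  Alice's payoff from Down: q·4 + (1−q)·(-5) = 9q - 5
  2 = 9q - 5  ⇒  -9q = -7  ⇒  q = 7/9.
At equilibrium Alice is indifferent across rows, so Alice's payoff equals the payoff from Up: (7/9)·2 + (2/9)·2 = 2.

2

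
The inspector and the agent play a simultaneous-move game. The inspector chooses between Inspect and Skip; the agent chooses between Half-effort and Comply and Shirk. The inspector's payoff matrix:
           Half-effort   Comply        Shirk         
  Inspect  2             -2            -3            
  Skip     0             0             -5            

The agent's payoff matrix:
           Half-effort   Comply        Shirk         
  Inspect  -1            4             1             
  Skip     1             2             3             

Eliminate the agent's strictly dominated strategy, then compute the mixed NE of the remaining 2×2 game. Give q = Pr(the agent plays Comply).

The agent's strategy Half-effort is strictly dominated by Shirk: 1 > -1 and 3 > 1. Eliminate Half-effort.
Set the inspector's expected payoff from Inspect equal to that from Skip:
  the inspector's payoff to Inspect: q·(-2) + (1−q)·(-3) = q - 3
  the inspector's payoff to Skip: q·0 + (1−q)·(-5) = 5q - 5
  q - 3 = 5q - 5  ⇒  -4q = -2  ⇒  q = 1/2.

q = 1/2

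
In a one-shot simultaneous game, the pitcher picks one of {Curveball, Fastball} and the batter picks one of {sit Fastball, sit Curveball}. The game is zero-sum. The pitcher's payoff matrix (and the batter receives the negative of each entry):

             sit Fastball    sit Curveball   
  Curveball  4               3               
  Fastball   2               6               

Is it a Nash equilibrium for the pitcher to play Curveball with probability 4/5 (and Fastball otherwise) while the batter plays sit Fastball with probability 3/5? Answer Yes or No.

Check the batter's indifference given the pitcher's mix p = 4/5:
  payoff from sit Fastball = -18/5; payoff from sit Curveball = -18/5 — equal.
Check the pitcher's indifference given the batter's mix q = 3/5:
  payoff from Curveball = 18/5; payoff from Fastball = 18/5 — equal.
Both players are indifferent, so neither can profitably deviate.

Yes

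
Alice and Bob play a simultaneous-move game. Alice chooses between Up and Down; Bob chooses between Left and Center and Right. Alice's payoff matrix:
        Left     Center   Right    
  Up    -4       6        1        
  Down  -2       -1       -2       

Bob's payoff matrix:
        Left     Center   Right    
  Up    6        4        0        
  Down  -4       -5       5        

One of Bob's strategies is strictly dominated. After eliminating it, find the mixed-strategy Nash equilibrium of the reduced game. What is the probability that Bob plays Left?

Bob's strategy Center is strictly dominated by Left: 6 > 4 and -4 > -5. Eliminate Center.
Set Alice's expected payoff from Up equal to that from Down:
  Alice's expected payoff from Up: q·(-4) + (1−q)·1 = -5q + 1
  Alice's expected payoff from Down: q·(-2) + (1−q)·(-2) = -2
  -5q + 1 = -2  ⇒  -5q = -3  ⇒  q = 3/5.

q = 3/5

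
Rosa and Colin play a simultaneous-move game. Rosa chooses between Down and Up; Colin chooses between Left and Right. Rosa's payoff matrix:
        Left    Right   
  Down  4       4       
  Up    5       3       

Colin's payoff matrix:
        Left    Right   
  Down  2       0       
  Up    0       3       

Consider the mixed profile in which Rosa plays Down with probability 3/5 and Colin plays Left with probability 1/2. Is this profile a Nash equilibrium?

Check Colin's indifference given Rosa's mix p = 3/5:
  payoff from Left = 6/5; payoff from Right = 6/5 — equal.
Check Rosa's indifference given Colin's mix q = 1/2:
  payoff from Down = 4; payoff from Up = 4 — equal.
Both players are indifferent, so neither can profitably deviate.

Yes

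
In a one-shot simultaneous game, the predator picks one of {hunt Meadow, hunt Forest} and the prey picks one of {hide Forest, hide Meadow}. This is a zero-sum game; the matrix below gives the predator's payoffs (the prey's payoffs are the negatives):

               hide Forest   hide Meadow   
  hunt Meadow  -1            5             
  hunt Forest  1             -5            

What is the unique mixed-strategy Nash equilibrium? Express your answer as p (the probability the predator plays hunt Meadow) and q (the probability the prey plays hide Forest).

p = 1/2, q = 5/6

In a mixed equilibrium the prey is indifferent between hide Forest and hide Meadow; this condition fixes p.
  the prey's payoff to hide Forest: p·1 + (1−p)·(-1) = 2p - 1
  the prey's payoff to hide Meadow: p·(-5) + (1−p)·5 = -10p + 5
  2p - 1 = -10p + 5  ⇒  12p = 6  ⇒  p = 1/2.
For the predator to be willing to mix, the predator must be indifferent between hunt Meadow and hunt Forest, which pins down the prey's mix.
  the predator's expected payoff from hunt Meadow: q·(-1) + (1−q)·5 = -6q + 5
  the predator's expected payoff from hunt Forest: q·1 + (1−q)·(-5) = 6q - 5
  -6q + 5 = 6q - 5  ⇒  -12q = -10  ⇒  q = 5/6.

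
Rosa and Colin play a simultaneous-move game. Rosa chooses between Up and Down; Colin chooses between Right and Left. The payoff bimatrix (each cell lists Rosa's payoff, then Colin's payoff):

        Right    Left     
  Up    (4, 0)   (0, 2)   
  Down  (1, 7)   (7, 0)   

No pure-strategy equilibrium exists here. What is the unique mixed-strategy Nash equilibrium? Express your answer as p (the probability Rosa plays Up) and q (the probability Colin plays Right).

Colin's indifference between Right and Left determines Rosa's mixing probability p:
  Colin's expected payoff from Right: p·0 + (1−p)·7 = -7p + 7
  Colin's expected payoff from Left: p·2 + (1−p)·0 = 2p
  -7p + 7 = 2p  ⇒  -9p = -7  ⇒  p = 7/9.
In a mixed equilibrium Rosa is indifferent between Up and Down; this condition fixes q.
  Rosa's payoff to Up: q·4 + (1−q)·0 = 4q
  Rosa's payoff to Down: q·1 + (1−q)·7 = -6q + 7
  4q = -6q + 7  ⇒  10q = 7  ⇒  q = 7/10.

p = 7/9, q = 7/10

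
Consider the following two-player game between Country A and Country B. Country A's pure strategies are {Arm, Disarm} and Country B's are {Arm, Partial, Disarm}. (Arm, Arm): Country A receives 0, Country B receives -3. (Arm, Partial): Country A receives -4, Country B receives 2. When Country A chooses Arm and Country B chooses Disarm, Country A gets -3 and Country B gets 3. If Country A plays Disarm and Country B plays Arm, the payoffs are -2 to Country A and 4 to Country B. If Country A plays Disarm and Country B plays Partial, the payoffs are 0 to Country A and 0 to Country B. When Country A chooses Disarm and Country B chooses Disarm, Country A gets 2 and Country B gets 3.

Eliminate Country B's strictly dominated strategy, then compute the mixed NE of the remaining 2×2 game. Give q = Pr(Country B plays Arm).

q = 5/7

Country B's strategy Partial is strictly dominated by Disarm: 3 > 2 and 3 > 0. Eliminate Partial.
Country A's indifference between Arm and Disarm determines Country B's mixing probability q:
  Country A's payoff to Arm: q·0 + (1−q)·(-3) = 3q - 3
  Country A's payoff to Disarm: q·(-2) + (1−q)·2 = -4q + 2
  3q - 3 = -4q + 2  ⇒  7q = 5  ⇒  q = 5/7.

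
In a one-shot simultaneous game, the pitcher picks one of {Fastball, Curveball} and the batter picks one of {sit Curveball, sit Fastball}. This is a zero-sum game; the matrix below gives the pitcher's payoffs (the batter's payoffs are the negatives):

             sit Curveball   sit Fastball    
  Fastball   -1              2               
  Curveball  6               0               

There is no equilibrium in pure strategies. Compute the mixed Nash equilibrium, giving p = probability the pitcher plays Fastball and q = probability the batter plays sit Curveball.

The batter's indifference between sit Curveball and sit Fastball determines the pitcher's mixing probability p:
  the batter's payoff to sit Curveball: p·1 + (1−p)·(-6) = 7p - 6
  the batter's payoff to sit Fastball: p·(-2) + (1−p)·0 = -2p
  7p - 6 = -2p  ⇒  9p = 6  ⇒  p = 2/3.
The batter's mix must leave the pitcher indifferent between Fastball and Curveball.
  the pitcher's payoff to Fastball: q·(-1) + (1−q)·2 = -3q + 2
  the pitcher's payoff to Curveball: q·6 + (1−q)·0 = 6q
  -3q + 2 = 6q  ⇒  -9q = -2  ⇒  q = 2/9.

p = 2/3, q = 2/9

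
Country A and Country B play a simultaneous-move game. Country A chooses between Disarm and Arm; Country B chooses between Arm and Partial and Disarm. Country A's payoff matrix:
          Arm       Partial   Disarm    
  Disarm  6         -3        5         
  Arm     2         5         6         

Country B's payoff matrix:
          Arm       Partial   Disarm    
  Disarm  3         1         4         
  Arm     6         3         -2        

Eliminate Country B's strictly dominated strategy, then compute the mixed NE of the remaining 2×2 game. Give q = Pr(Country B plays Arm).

Country B's strategy Partial is strictly dominated by Arm: 3 > 1 and 6 > 3. Eliminate Partial.
Set Country A's expected payoff from Disarm equal to that from Arm:
  Country A's payoff from Disarm: q·6 + (1−q)·5 = q + 5
  Country A's payoff from Arm: q·2 + (1−q)·6 = -4q + 6
  q + 5 = -4q + 6  ⇒  5q = 1  ⇒  q = 1/5.

q = 1/5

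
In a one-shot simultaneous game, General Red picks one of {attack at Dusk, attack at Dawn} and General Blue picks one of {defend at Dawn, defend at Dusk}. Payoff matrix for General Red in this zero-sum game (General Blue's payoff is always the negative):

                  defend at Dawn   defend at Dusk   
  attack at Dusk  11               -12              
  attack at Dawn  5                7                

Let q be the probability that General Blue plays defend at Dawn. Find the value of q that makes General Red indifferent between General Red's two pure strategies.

q = 19/25

General Red's indifference between attack at Dusk and attack at Dawn determines General Blue's mixing probability q:
  General Red's payoff to attack at Dusk: q·11 + (1−q)·(-12) = 23q - 12
  General Red's payoff to attack at Dawn: q·5 + (1−q)·7 = -2q + 7
  23q - 12 = -2q + 7  ⇒  25q = 19  ⇒  q = 19/25.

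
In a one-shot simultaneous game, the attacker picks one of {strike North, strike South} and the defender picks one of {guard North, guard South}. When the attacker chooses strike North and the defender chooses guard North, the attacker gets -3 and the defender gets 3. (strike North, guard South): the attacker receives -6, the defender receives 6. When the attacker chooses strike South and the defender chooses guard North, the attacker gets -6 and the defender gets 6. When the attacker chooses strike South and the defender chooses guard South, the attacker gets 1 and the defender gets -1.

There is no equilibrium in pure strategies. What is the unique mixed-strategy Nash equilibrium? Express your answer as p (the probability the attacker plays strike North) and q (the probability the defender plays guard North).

p = 7/10, q = 7/10

The defender's indifference between guard North and guard South determines the attacker's mixing probability p:
  the defender's expected payoff from guard North: p·3 + (1−p)·6 = -3p + 6
  the defender's expected payoff from guard South: p·6 + (1−p)·(-1) = 7p - 1
  -3p + 6 = 7p - 1  ⇒  -10p = -7  ⇒  p = 7/10.
The defender's mix must leave the attacker indifferent between strike North and strike South.
  the attacker's payoff from strike North: q·(-3) + (1−q)·(-6) = 3q - 6
  the attacker's payoff from strike South: q·(-6) + (1−q)·1 = -7q + 1
  3q - 6 = -7q + 1  ⇒  10q = 7  ⇒  q = 7/10.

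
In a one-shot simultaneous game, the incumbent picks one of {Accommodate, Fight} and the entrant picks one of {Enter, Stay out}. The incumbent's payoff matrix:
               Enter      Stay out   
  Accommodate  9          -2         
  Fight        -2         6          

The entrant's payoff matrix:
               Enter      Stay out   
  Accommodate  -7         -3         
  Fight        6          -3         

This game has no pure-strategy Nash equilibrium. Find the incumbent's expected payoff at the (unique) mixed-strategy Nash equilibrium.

In a mixed equilibrium the incumbent is indifferent between Accommodate and Fight; this condition fixes q.
  the incumbent's expected payoff from Accommodate: q·9 + (1−q)·(-2) = 11q - 2
  the incumbent's expected payoff from Fight: q·(-2) + (1−q)·6 = -8q + 6
  11q - 2 = -8q + 6  ⇒  19q = 8  ⇒  q = 8/19.
At equilibrium the incumbent is indifferent across rows, so the incumbent's payoff equals the payoff from Accommodate: (8/19)·9 + (11/19)·(-2) = 50/19.

50/19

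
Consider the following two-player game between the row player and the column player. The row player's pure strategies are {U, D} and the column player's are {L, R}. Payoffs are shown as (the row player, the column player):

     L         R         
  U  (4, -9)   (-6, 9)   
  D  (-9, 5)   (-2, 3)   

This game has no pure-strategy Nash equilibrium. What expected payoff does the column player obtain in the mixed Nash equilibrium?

In a mixed equilibrium the column player is indifferent between L and R; this condition fixes p.
  the column player's payoff from L: p·(-9) + (1−p)·5 = -14p + 5
  the column player's payoff from R: p·9 + (1−p)·3 = 6p + 3
  -14p + 5 = 6p + 3  ⇒  -20p = -2  ⇒  p = 1/10.
At equilibrium the column player is indifferent across columns, so the column player's payoff equals the payoff from L: (1/10)·(-9) + (9/10)·5 = 18/5.

18/5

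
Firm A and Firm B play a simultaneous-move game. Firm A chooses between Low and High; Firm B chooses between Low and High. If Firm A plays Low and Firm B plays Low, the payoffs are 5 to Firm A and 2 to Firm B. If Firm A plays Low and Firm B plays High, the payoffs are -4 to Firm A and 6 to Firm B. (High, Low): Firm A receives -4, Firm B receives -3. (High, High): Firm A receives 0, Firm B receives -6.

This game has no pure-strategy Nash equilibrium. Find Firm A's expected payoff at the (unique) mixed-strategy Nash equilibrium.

Firm B's mix must leave Firm A indifferent between Low and High.
  Firm A's payoff from Low: q·5 + (1−q)·(-4) = 9q - 4
  Firm A's payoff from High: q·(-4) + (1−q)·0 = -4q
  9q - 4 = -4q  ⇒  13q = 4  ⇒  q = 4/13.
At equilibrium Firm A is indifferent across rows, so Firm A's payoff equals the payoff from Low: (4/13)·5 + (9/13)·(-4) = -16/13.

-16/13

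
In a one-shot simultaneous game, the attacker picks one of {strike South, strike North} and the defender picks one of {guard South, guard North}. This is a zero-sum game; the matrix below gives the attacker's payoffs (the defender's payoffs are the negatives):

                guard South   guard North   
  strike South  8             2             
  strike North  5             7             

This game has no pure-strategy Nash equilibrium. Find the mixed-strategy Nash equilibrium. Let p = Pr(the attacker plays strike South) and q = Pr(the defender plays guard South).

p = 1/4, q = 5/8

The defender's indifference between guard South and guard North determines the attacker's mixing probability p:
  the defender's payoff from guard South: p·(-8) + (1−p)·(-5) = -3p - 5
  the defender's payoff from guard North: p·(-2) + (1−p)·(-7) = 5p - 7
  -3p - 5 = 5p - 7  ⇒  -8p = -2  ⇒  p = 1/4.
For the attacker to be willing to mix, the attacker must be indifferent between strike South and strike North, which pins down the defender's mix.
  the attacker's payoff from strike South: q·8 + (1−q)·2 = 6q + 2
  the attacker's payoff from strike North: q·5 + (1−q)·7 = -2q + 7
  6q + 2 = -2q + 7  ⇒  8q = 5  ⇒  q = 5/8.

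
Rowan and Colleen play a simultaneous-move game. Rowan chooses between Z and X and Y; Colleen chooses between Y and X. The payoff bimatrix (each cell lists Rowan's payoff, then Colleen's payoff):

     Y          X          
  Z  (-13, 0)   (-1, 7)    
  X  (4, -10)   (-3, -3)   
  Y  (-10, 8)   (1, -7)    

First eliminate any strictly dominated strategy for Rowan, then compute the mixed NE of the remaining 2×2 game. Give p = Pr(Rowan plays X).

Rowan's strategy Z is strictly dominated by Y: -10 > -13 and 1 > -1. Eliminate Z.
For Colleen to be willing to mix, Colleen must be indifferent between Y and X, which pins down Rowan's mix.
  Colleen's payoff to Y: p·(-10) + (1−p)·8 = -18p + 8
  Colleen's payoff to X: p·(-3) + (1−p)·(-7) = 4p - 7
  -18p + 8 = 4p - 7  ⇒  -22p = -15  ⇒  p = 15/22.

p = 15/22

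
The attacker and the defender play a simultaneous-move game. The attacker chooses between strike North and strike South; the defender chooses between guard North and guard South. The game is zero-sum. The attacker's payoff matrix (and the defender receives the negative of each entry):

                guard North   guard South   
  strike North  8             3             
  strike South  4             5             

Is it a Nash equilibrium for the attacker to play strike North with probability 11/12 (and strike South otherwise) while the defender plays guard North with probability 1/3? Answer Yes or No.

Given the attacker's mix p = 11/12, the defender's payoff from guard North is -23/3 but from guard South is -19/6. The defender strictly prefers guard South, so the defender would not mix.
So the proposed profile is not a Nash equilibrium.

No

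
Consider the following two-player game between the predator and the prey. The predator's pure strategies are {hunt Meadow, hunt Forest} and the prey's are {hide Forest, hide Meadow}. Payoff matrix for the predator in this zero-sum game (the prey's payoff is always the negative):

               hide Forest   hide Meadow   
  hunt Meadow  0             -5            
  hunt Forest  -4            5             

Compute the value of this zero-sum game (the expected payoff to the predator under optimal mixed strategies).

In a mixed equilibrium the predator is indifferent between hunt Meadow and hunt Forest; this condition fixes q.
  the predator's expected payoff from hunt Meadow: q·0 + (1−q)·(-5) = 5q - 5
  the predator's expected payoff from hunt Forest: q·(-4) + (1−q)·5 = -9q + 5
  5q - 5 = -9q + 5  ⇒  14q = 10  ⇒  q = 5/7.
The value is the predator's expected payoff against this mix (using hunt Meadow): (5/7)·0 + (2/7)·(-5) = -10/7.

v = -10/7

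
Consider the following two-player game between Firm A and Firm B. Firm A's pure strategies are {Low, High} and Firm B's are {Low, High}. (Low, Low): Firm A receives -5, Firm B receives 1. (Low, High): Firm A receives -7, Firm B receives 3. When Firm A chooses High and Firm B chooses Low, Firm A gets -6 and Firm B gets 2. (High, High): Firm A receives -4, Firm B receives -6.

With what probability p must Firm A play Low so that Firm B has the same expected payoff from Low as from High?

In a mixed equilibrium Firm B is indifferent between Low and High; this condition fixes p.
  Firm B's expected payoff from Low: p·1 + (1−p)·2 = -p + 2
  Firm B's expected payoff from High: p·3 + (1−p)·(-6) = 9p - 6
  -p + 2 = 9p - 6  ⇒  -10p = -8  ⇒  p = 4/5.

p = 4/5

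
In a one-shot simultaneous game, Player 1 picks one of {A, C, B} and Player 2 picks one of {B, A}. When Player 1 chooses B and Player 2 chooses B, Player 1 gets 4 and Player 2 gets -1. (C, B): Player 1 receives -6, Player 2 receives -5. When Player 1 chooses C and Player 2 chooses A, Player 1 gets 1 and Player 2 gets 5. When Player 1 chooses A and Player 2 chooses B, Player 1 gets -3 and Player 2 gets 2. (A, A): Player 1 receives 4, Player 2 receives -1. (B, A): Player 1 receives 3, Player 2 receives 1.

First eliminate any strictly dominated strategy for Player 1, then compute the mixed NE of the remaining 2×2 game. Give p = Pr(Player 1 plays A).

p = 2/5

Player 1's strategy C is strictly dominated by A: -3 > -6 and 4 > 1. Eliminate C.
In a mixed equilibrium Player 2 is indifferent between B and A; this condition fixes p.
  Player 2's payoff to B: p·2 + (1−p)·(-1) = 3p - 1
  Player 2's payoff to A: p·(-1) + (1−p)·1 = -2p + 1
  3p - 1 = -2p + 1  ⇒  5p = 2  ⇒  p = 2/5.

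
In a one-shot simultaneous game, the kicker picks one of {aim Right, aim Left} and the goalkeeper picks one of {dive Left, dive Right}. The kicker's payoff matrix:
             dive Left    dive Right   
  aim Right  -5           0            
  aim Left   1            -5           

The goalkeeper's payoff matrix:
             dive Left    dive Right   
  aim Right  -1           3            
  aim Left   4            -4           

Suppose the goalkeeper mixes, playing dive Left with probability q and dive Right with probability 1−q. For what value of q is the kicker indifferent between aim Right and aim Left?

The kicker's indifference between aim Right and aim Left determines the goalkeeper's mixing probability q:
  the kicker's payoff from aim Right: q·(-5) + (1−q)·0 = -5q
  the kicker's payoff from aim Left: q·1 + (1−q)·(-5) = 6q - 5
  -5q = 6q - 5  ⇒  -11q = -5  ⇒  q = 5/11.

q = 5/11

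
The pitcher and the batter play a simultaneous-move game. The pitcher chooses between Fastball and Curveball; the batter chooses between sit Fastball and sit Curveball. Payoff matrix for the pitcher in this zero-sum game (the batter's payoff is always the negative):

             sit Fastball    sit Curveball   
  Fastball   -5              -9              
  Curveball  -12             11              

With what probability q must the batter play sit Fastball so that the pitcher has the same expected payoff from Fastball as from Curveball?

q = 20/27

Set the pitcher's expected payoff from Fastball equal to that from Curveball:
  the pitcher's payoff from Fastball: q·(-5) + (1−q)·(-9) = 4q - 9
  the pitcher's payoff from Curveball: q·(-12) + (1−q)·11 = -23q + 11
  4q - 9 = -23q + 11  ⇒  27q = 20  ⇒  q = 20/27.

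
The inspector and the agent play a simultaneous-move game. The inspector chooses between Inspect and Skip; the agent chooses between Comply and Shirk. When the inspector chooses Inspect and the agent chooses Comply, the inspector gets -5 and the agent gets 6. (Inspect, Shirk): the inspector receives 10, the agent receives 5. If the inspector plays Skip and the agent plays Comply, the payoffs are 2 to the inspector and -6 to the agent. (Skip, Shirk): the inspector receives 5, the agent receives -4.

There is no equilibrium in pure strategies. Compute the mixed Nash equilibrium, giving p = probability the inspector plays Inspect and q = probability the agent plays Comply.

p = 2/3, q = 5/12

The inspector's mix must leave the agent indifferent between Comply and Shirk.
  the agent's payoff from Comply: p·6 + (1−p)·(-6) = 12p - 6
  the agent's payoff from Shirk: p·5 + (1−p)·(-4) = 9p - 4
  12p - 6 = 9p - 4  ⇒  3p = 2  ⇒  p = 2/3.
The agent's mix must leave the inspector indifferent between Inspect and Skip.
  the inspector's payoff to Inspect: q·(-5) + (1−q)·10 = -15q + 10
  the inspector's payoff to Skip: q·2 + (1−q)·5 = -3q + 5
  -15q + 10 = -3q + 5  ⇒  -12q = -5  ⇒  q = 5/12.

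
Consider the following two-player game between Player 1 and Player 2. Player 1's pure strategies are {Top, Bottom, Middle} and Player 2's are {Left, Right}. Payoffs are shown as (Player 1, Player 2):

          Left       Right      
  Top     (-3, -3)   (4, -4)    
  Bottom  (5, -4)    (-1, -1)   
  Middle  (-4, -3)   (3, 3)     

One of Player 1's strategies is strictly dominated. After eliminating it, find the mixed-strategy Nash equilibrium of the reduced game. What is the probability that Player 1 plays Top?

Player 1's strategy Middle is strictly dominated by Top: -3 > -4 and 4 > 3. Eliminate Middle.
In a mixed equilibrium Player 2 is indifferent between Left and Right; this condition fixes p.
  Player 2's expected payoff from Left: p·(-3) + (1−p)·(-4) = p - 4
  Player 2's expected payoff from Right: p·(-4) + (1−p)·(-1) = -3p - 1
  p - 4 = -3p - 1  ⇒  4p = 3  ⇒  p = 3/4.

p = 3/4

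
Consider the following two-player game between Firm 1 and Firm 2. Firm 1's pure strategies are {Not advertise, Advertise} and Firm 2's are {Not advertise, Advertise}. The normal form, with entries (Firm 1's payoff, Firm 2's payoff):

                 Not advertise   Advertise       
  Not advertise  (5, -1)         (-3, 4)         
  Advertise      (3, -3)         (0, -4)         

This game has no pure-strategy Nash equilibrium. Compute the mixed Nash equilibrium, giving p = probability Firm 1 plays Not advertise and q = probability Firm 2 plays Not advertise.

p = 1/6, q = 3/5

In a mixed equilibrium Firm 2 is indifferent between Not advertise and Advertise; this condition fixes p.
  Firm 2's payoff to Not advertise: p·(-1) + (1−p)·(-3) = 2p - 3
  Firm 2's payoff to Advertise: p·4 + (1−p)·(-4) = 8p - 4
  2p - 3 = 8p - 4  ⇒  -6p = -1  ⇒  p = 1/6.
For Firm 1 to be willing to mix, Firm 1 must be indifferent between Not advertise and Advertise, which pins down Firm 2's mix.
  Firm 1's payoff to Not advertise: q·5 + (1−q)·(-3) = 8q - 3
  Firm 1's payoff to Advertise: q·3 + (1−q)·0 = 3q
  8q - 3 = 3q  ⇒  5q = 3  ⇒  q = 3/5.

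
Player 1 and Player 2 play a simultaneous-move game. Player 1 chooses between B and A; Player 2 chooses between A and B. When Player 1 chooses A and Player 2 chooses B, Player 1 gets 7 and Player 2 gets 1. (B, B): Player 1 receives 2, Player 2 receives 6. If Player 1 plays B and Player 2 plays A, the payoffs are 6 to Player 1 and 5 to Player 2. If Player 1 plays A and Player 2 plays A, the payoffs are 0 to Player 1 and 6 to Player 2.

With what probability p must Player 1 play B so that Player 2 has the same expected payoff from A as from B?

p = 5/6

Set Player 2's expected payoff from A equal to that from B:
  Player 2's expected payoff from A: p·5 + (1−p)·6 = -p + 6
  Player 2's expected payoff from B: p·6 + (1−p)·1 = 5p + 1
  -p + 6 = 5p + 1  ⇒  -6p = -5  ⇒  p = 5/6.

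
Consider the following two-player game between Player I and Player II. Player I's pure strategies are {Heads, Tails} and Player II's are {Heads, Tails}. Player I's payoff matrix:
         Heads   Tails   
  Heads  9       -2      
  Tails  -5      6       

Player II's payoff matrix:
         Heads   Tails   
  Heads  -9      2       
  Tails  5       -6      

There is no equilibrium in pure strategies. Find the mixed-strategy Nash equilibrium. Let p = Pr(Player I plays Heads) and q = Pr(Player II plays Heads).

For Player II to be willing to mix, Player II must be indifferent between Heads and Tails, which pins down Player I's mix.
  Player II's expected payoff from Heads: p·(-9) + (1−p)·5 = -14p + 5
  Player II's expected payoff from Tails: p·2 + (1−p)·(-6) = 8p - 6
  -14p + 5 = 8p - 6  ⇒  -22p = -11  ⇒  p = 1/2.
In a mixed equilibrium Player I is indifferent between Heads and Tails; this condition fixes q.
  Player I's payoff from Heads: q·9 + (1−q)·(-2) = 11q - 2
  Player I's payoff from Tails: q·(-5) + (1−q)·6 = -11q + 6
  11q - 2 = -11q + 6  ⇒  22q = 8  ⇒  q = 4/11.

p = 1/2, q = 4/11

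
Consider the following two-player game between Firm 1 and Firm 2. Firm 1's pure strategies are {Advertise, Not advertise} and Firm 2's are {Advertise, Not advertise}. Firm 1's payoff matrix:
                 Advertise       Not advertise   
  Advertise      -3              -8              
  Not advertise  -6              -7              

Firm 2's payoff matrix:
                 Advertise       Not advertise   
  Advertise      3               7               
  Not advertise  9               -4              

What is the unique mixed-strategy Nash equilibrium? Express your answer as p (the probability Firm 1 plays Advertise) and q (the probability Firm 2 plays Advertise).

Firm 1's mix must leave Firm 2 indifferent between Advertise and Not advertise.
  Firm 2's payoff to Advertise: p·3 + (1−p)·9 = -6p + 9
  Firm 2's payoff to Not advertise: p·7 + (1−p)·(-4) = 11p - 4
  -6p + 9 = 11p - 4  ⇒  -17p = -13  ⇒  p = 13/17.
Set Firm 1's expected payoff from Advertise equal to that from Not advertise:
  Firm 1's payoff from Advertise: q·(-3) + (1−q)·(-8) = 5q - 8
  Firm 1's payoff from Not advertise: q·(-6) + (1−q)·(-7) = q - 7
  5q - 8 = q - 7  ⇒  4q = 1  ⇒  q = 1/4.

p = 13/17, q = 1/4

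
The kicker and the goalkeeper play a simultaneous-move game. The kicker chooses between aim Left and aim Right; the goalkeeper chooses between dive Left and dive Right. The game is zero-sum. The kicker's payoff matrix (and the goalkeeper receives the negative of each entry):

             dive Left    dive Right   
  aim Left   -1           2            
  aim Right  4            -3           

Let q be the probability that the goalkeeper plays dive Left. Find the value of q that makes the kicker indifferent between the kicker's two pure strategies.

In a mixed equilibrium the kicker is indifferent between aim Left and aim Right; this condition fixes q.
  the kicker's expected payoff from aim Left: q·(-1) + (1−q)·2 = -3q + 2
  the kicker's expected payoff from aim Right: q·4 + (1−q)·(-3) = 7q - 3
  -3q + 2 = 7q - 3  ⇒  -10q = -5  ⇒  q = 1/2.

q = 1/2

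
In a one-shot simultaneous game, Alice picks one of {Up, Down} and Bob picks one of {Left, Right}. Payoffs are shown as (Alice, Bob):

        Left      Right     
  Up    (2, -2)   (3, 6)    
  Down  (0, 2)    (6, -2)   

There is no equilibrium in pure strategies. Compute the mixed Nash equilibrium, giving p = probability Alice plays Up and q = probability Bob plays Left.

Set Bob's expected payoff from Left equal to that from Right:
  Bob's payoff to Left: p·(-2) + (1−p)·2 = -4p + 2
  Bob's payoff to Right: p·6 + (1−p)·(-2) = 8p - 2
  -4p + 2 = 8p - 2  ⇒  -12p = -4  ⇒  p = 1/3.
Alice's indifference between Up and Down determines Bob's mixing probability q:
  Alice's expected payoff from Up: q·2 + (1−q)·3 = -q + 3
  Alice's expected payoff from Down: q·0 + (1−q)·6 = -6q + 6
  -q + 3 = -6q + 6  ⇒  5q = 3  ⇒  q = 3/5.

p = 1/3, q = 3/5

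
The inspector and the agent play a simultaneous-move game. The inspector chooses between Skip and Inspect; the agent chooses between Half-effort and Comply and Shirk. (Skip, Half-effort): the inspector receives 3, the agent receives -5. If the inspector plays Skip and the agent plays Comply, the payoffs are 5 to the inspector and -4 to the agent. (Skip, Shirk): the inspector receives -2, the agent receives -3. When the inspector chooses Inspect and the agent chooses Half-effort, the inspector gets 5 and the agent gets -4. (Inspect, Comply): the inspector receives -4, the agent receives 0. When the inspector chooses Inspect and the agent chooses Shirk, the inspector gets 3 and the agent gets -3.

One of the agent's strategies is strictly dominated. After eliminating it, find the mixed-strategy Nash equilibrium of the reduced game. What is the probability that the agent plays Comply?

The agent's strategy Half-effort is strictly dominated by Shirk: -3 > -5 and -3 > -4. Eliminate Half-effort.
Set the inspector's expected payoff from Skip equal to that from Inspect:
  the inspector's expected payoff from Skip: q·5 + (1−q)·(-2) = 7q - 2
  the inspector's expected payoff from Inspect: q·(-4) + (1−q)·3 = -7q + 3
  7q - 2 = -7q + 3  ⇒  14q = 5  ⇒  q = 5/14.

q = 5/14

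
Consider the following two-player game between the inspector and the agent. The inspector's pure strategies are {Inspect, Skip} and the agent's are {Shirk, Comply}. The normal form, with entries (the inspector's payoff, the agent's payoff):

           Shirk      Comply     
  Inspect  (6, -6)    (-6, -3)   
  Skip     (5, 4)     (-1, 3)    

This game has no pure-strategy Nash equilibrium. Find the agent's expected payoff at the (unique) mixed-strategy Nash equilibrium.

3/2

Set the agent's expected payoff from Shirk equal to that from Comply:
  the agent's expected payoff from Shirk: p·(-6) + (1−p)·4 = -10p + 4
  the agent's expected payoff from Comply: p·(-3) + (1−p)·3 = -6p + 3
  -10p + 4 = -6p + 3  ⇒  -4p = -1  ⇒  p = 1/4.
At equilibrium the agent is indifferent across columns, so the agent's payoff equals the payoff from Shirk: (1/4)·(-6) + (3/4)·4 = 3/2.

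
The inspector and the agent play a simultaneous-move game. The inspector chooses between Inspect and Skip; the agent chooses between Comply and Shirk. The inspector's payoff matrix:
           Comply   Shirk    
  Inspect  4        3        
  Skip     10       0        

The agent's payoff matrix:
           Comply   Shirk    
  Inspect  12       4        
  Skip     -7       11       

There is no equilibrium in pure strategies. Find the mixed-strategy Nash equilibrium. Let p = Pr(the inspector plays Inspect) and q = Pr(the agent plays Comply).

p = 9/13, q = 1/3

For the agent to be willing to mix, the agent must be indifferent between Comply and Shirk, which pins down the inspector's mix.
  the agent's payoff from Comply: p·12 + (1−p)·(-7) = 19p - 7
  the agent's payoff from Shirk: p·4 + (1−p)·11 = -7p + 11
  19p - 7 = -7p + 11  ⇒  26p = 18  ⇒  p = 9/13.
For the inspector to be willing to mix, the inspector must be indifferent between Inspect and Skip, which pins down the agent's mix.
  the inspector's payoff to Inspect: q·4 + (1−q)·3 = q + 3
  the inspector's payoff to Skip: q·10 + (1−q)·0 = 10q
  q + 3 = 10q  ⇒  -9q = -3  ⇒  q = 1/3.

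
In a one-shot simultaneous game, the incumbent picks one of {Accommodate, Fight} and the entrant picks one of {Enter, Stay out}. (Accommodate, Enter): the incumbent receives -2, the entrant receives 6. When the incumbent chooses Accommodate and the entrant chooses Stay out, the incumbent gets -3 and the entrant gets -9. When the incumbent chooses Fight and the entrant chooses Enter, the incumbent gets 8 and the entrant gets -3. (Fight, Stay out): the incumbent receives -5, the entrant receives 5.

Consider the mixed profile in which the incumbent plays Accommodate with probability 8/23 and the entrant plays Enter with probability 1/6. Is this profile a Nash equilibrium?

Yes

Check the entrant's indifference given the incumbent's mix p = 8/23:
  payoff from Enter = 3/23; payoff from Stay out = 3/23 — equal.
Check the incumbent's indifference given the entrant's mix q = 1/6:
  payoff from Accommodate = -17/6; payoff from Fight = -17/6 — equal.
Both players are indifferent, so neither can profitably deviate.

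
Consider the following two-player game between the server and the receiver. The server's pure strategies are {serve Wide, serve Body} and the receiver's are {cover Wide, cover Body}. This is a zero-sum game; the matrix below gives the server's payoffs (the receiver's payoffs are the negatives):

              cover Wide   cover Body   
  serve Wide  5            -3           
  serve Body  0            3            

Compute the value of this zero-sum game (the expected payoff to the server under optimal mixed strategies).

In a mixed equilibrium the server is indifferent between serve Wide and serve Body; this condition fixes q.
  the server's expected payoff from serve Wide: q·5 + (1−q)·(-3) = 8q - 3
  the server's expected payoff from serve Body: q·0 + (1−q)·3 = -3q + 3
  8q - 3 = -3q + 3  ⇒  11q = 6  ⇒  q = 6/11.
The value is the server's expected payoff against this mix (using serve Wide): (6/11)·5 + (5/11)·(-3) = 15/11.

v = 15/11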